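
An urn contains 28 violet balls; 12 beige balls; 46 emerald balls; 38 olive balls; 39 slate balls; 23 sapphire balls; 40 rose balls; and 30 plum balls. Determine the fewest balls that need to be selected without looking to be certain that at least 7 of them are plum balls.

In the worst case for collecting plum balls, every non-plum ball comes out first.
There are 28 + 12 + 46 + 38 + 39 + 23 + 40 = 226 non-plum balls altogether.
After those, each further ball must be plum, so 226 + 7 = 233 draws guarantee 7 plum balls.

233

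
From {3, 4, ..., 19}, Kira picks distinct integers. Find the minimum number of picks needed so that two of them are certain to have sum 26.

12

Two chosen integers sum to 26 exactly when both halves of some pair {x, 26−x} with 7 ≤ x ≤ 26−x ≤ 19 are chosen — 6 such pairs.
The remaining 5 elements (those with no distinct partner in range) can never complete a 26-sum, so the worst case takes all of them and one from each pair: 5 + 6 = 11.
The 12th integer has to be the second member of some pair, so 11 + 1 = 12.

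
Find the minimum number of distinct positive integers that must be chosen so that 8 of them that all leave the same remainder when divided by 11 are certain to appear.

78

The 11 residue classes mod 11 are the pigeonholes.
With 77 integers one could put 7 in each residue class and have no class reach 8.
The 78th integer pushes some class to 8, so 11·7 + 1 = 78.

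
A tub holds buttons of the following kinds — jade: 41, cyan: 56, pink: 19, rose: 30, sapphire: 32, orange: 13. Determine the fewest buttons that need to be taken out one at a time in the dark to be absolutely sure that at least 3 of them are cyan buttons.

In the worst case for collecting cyan buttons, every non-cyan button comes out first.
There are 41 + 19 + 30 + 32 + 13 = 135 non-cyan buttons altogether.
After those, each further button must be cyan, so 135 + 3 = 138 draws guarantee 3 cyan buttons.

138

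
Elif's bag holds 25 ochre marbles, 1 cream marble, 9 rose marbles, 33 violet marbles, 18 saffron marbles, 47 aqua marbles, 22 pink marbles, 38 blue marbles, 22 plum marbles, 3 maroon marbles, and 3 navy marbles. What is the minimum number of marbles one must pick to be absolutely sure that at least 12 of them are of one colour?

The 11 colours are the holes; the marbles drawn are the pigeons.
To avoid 12 of any one colour, the worst case takes at most 11 of each colour, or every marble of a colour that has fewer than 11.
That gives 11 + 1 + 9 + 11 + 11 + 11 + 11 + 11 + 11 + 3 + 3 = 93 marbles with no colour reaching 12.
The next marble forces some colour to 12, so 93 + 1 = 94.

94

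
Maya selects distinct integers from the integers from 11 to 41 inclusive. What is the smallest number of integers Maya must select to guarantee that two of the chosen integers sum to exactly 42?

22

A set avoiding the sum 42 can contain at most one of each pair {x, 42−x}, plus the 11 elements whose complement lies outside the range or equal to its own complement.
The integers 21, …, 41 (21 of them) are such a set: any two sum to at least 21+22 = 43 > 42.
Any 22nd integer completes one of the 10 pairs, so 22 choices force a sum of 42.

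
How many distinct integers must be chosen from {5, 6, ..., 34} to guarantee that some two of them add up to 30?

21

Group the elements by complementary pair {x, 30−x}: {5,25}, {6,24}, {7,23}, …, giving 10 two-element pairs, the single value 15 (it cannot pair with itself since the integers are distinct), and 9 integers whose partner 30−x falls outside [5,34].
By pigeonhole, treating each of those 20 groups as a pigeonhole, one can pick one integer per group — 20 integers — with no two summing to 30.
The 21st integer lands in an occupied pair, forcing a sum of 30.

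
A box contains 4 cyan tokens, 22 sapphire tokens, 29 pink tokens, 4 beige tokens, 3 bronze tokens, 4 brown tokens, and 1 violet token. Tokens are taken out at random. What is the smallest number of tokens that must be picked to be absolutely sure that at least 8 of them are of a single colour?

31

An adversary could hand out at most 7 tokens per colour (5 colours run out sooner): 4 + 7 + 7 + 4 + 3 + 4 + 1 = 30 tokens and still no colour has 8.
By pigeonhole, one more token lands in a colour already at 7, so 31 draws are enough and 30 are not.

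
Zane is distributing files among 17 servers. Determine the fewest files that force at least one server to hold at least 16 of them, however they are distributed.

With 255 files one could put exactly 15 in each of the 17 servers, and no server would reach 16.
One more file must land in a server that already has 15, giving it 16.
So 17 × 15 + 1 = 256 files are required.

256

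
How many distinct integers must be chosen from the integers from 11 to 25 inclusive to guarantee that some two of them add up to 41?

11

Two chosen integers sum to 41 exactly when both halves of some pair {x, 41−x} with 16 ≤ x ≤ 41−x ≤ 25 are chosen — 5 such pairs.
The remaining 5 elements (those with no distinct partner in range) can never complete a 41-sum, so the worst case takes all of them and one from each pair: 5 + 5 = 10.
The 11th integer has to be the second member of some pair, so 10 + 1 = 11.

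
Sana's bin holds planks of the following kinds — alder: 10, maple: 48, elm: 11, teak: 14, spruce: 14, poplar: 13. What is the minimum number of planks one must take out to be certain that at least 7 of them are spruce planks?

In the worst case for collecting spruce planks, every non-spruce plank comes out first.
There are 10 + 48 + 11 + 14 + 13 = 96 non-spruce planks altogether.
After those, each further plank must be spruce, so 96 + 7 = 103 draws guarantee 7 spruce planks.

103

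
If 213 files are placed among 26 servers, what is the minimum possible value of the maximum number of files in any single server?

The 26 servers are the holes and the 213 files are the pigeons.
If every server held at most 8 files, the total would be at most 26 × 8 = 208, which is less than 213.
So some server holds at least ⌈213/26⌉ = 9 files.

9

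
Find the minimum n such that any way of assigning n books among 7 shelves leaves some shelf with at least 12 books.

78

With 77 books one could put exactly 11 in each of the 7 shelves, and no shelf would reach 12.
Pigeonhole: one more book must land in a shelf that already has 11, giving it 12.
So 7 × 11 + 1 = 78 books are required.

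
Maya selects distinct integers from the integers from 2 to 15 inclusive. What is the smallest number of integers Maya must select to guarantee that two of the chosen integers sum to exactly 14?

Two chosen integers sum to 14 exactly when both halves of some pair {x, 14−x} with 2 ≤ x ≤ 14−x ≤ 12 are chosen — 5 such pairs.
The remaining 4 elements (those with no distinct partner in range) can never complete a 14-sum, so the worst case takes all of them and one from each pair: 4 + 5 = 9.
By the pigeonhole principle, the 10th integer has to be the second member of some pair, so 9 + 1 = 10.

10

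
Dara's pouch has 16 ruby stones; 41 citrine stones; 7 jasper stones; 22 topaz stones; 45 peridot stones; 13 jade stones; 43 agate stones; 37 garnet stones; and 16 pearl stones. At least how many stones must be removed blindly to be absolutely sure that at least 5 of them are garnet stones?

In the worst case for collecting garnet stones, every non-garnet stone comes out first.
There are 16 + 41 + 7 + 22 + 45 + 13 + 43 + 16 = 203 non-garnet stones altogether.
After those, each further stone must be garnet, so 203 + 5 = 208 draws guarantee 5 garnet stones.

208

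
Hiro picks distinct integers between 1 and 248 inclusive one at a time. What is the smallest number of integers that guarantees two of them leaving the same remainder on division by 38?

The 38 residue classes mod 38 are the pigeonholes.
With 38 integers one could put 1 in each residue class and have no class reach 2.
The 39th integer pushes some class to 2, so 38·1 + 1 = 39.

39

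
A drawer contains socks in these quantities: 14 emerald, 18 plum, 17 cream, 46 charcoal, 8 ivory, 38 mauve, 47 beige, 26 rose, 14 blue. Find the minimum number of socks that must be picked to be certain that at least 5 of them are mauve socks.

In the worst case for collecting mauve socks, every non-mauve sock comes out first.
There are 14 + 18 + 17 + 46 + 8 + 47 + 26 + 14 = 190 non-mauve socks altogether.
After those, each further sock must be mauve, so 190 + 5 = 195 draws guarantee 5 mauve socks.

195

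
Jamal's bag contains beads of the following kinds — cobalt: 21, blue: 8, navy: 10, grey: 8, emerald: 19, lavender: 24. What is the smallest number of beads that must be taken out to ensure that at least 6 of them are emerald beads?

In the worst case for collecting emerald beads, every non-emerald bead comes out first.
There are 21 + 8 + 10 + 8 + 24 = 71 non-emerald beads altogether.
After those, each further bead must be emerald, so 71 + 6 = 77 draws guarantee 6 emerald beads.

77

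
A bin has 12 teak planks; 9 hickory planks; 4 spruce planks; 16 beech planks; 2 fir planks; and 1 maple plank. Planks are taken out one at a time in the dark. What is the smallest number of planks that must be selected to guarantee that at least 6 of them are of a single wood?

An adversary could hand out at most 5 planks per wood (spruce, fir, maple run out sooner): 5 + 5 + 4 + 5 + 2 + 1 = 22 planks and still no wood has 6.
By pigeonhole, one more plank lands in a wood already at 5, so 23 draws are enough and 22 are not.

23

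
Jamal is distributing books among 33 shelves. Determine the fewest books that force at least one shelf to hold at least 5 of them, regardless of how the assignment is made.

133

With 132 books one could put exactly 4 in each of the 33 shelves, and no shelf would reach 5.
One more book must land in a shelf that already has 4, giving it 5.
So 33 × 4 + 1 = 133 books are required.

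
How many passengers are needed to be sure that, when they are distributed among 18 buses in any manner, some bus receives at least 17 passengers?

289

With 288 passengers one could put exactly 16 in each of the 18 buses, and no bus would reach 17.
By the pigeonhole principle, one more passenger must land in a bus that already has 16, giving it 17.
So 18 × 16 + 1 = 289 passengers are required.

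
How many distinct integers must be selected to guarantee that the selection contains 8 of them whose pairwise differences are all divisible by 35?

Integers whose pairwise differences are multiples of 35 are exactly those sharing a remainder mod 35. By the pigeonhole principle, the 35 residue classes mod 35 are the pigeonholes.
With 245 integers one could put 7 in each residue class and have no class reach 8.
The 246th integer pushes some class to 8, so 35·7 + 1 = 246.

246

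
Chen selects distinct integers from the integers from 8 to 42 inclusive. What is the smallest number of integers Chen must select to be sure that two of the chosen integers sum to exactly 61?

Group the elements by complementary pair {x, 61−x}: {19,42}, {20,41}, {21,40}, …, giving 12 two-element pairs and 11 integers whose partner 61−x falls outside [8,42].
Treating each of those 23 groups as a pigeonhole, one can pick one integer per group — 23 integers — with no two summing to 61.
The 24th integer lands in an occupied pair, forcing a sum of 61.

24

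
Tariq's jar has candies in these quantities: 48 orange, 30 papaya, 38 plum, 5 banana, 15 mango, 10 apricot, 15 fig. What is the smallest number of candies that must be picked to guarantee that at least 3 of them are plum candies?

In the worst case for collecting plum candies, every non-plum candy comes out first.
There are 48 + 30 + 5 + 15 + 10 + 15 = 123 non-plum candies altogether.
After those, each further candy must be plum, so 123 + 3 = 126 draws guarantee 3 plum candies.

126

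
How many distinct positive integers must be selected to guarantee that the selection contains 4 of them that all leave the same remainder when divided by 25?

76

Pigeonhole: the 25 residue classes mod 25 are the pigeonholes.
With 75 integers one could put 3 in each residue class and have no class reach 4.
The 76th integer pushes some class to 4, so 25·3 + 1 = 76.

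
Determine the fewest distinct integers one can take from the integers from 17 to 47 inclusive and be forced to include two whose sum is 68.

19

Group the elements by complementary pair {x, 68−x}: {21,47}, {22,46}, {23,45}, …, giving 13 two-element pairs, the single value 34 (it cannot pair with itself since the integers are distinct), and 4 integers whose partner 68−x falls outside [17,47].
Treating each of those 18 groups as a pigeonhole, one can pick one integer per group — 18 integers — with no two summing to 68.
The 19th integer lands in an occupied pair, forcing a sum of 68.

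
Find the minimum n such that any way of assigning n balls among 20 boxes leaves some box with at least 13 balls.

241

With 240 balls one could put exactly 12 in each of the 20 boxes, and no box would reach 13.
By pigeonhole, one more ball must land in a box that already has 12, giving it 13.
So 20 × 12 + 1 = 241 balls are required.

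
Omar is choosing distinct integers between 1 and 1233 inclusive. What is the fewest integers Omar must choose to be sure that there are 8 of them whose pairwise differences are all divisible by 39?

Integers whose pairwise differences are multiples of 39 are exactly those sharing a remainder mod 39. Pigeonhole: the 39 residue classes mod 39 are the pigeonholes.
With 273 integers one could put 7 in each residue class and have no class reach 8.
The 274th integer pushes some class to 8, so 39·7 + 1 = 274.

274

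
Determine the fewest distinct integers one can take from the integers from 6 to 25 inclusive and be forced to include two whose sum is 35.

13

Group the elements by complementary pair {x, 35−x}: {10,25}, {11,24}, {12,23}, …, giving 8 two-element pairs and 4 integers whose partner 35−x falls outside [6,25].
Pigeonhole: treating each of those 12 groups as a pigeonhole, one can pick one integer per group — 12 integers — with no two summing to 35.
The 13th integer lands in an occupied pair, forcing a sum of 35.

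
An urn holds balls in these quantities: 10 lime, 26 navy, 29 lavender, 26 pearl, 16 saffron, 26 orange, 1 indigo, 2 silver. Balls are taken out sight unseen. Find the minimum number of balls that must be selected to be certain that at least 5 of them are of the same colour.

28

The 8 colours are the holes; the balls drawn are the pigeons.
To avoid 5 of any one colour, the worst case takes at most 4 of each colour, or every ball of a colour that has fewer than 4.
That gives 4 + 4 + 4 + 4 + 4 + 4 + 1 + 2 = 27 balls with no colour reaching 5.
The next ball forces some colour to 5, so 27 + 1 = 28.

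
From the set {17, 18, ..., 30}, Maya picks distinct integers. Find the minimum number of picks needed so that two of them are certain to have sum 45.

A set avoiding the sum 45 can contain at most one of each pair {x, 45−x}, plus the 2 elements whose complement lies outside the range.
The integers 23, …, 30 (8 of them) are such a set: any two sum to at least 23+24 = 47 > 45.
Pigeonhole: any 9th integer completes one of the 6 pairs, so 9 choices force a sum of 45.

9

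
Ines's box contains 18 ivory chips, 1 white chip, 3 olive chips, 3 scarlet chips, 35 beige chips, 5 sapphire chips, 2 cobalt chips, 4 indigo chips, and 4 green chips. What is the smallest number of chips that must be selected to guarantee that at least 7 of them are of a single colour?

The 9 colours are the holes; the chips drawn are the pigeons.
To avoid 7 of any one colour, the worst case takes at most 6 of each colour, or every chip of a colour that has fewer than 6.
That gives 6 + 1 + 3 + 3 + 6 + 5 + 2 + 4 + 4 = 34 chips with no colour reaching 7.
The next chip forces some colour to 7, so 34 + 1 = 35.

35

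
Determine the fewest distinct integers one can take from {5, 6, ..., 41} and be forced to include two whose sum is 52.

23

Two chosen integers sum to 52 exactly when both halves of some pair {x, 52−x} with 11 ≤ x ≤ 52−x ≤ 41 are chosen — 15 such pairs.
The remaining 7 elements (those with no distinct partner in range) can never complete a 52-sum, so the worst case takes all of them and one from each pair: 7 + 15 = 22.
The 23rd integer has to be the second member of some pair, so 22 + 1 = 23.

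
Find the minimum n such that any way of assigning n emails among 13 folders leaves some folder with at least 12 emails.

With 143 emails one could put exactly 11 in each of the 13 folders, and no folder would reach 12.
One more email must land in a folder that already has 11, giving it 12.
So 13 × 11 + 1 = 144 emails are required.

144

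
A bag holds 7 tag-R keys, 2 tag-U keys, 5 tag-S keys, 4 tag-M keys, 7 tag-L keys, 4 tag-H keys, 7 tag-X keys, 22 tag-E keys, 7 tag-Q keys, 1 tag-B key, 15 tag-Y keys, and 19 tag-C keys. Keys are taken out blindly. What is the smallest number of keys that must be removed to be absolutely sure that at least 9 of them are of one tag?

An adversary could hand out at most 8 keys per tag (9 tags run out sooner): 7 + 2 + 5 + 4 + 7 + 4 + 7 + 8 + 7 + 1 + 8 + 8 = 68 keys and still no tag has 9.
One more key lands in a tag already at 8, so 69 draws are enough and 68 are not.

69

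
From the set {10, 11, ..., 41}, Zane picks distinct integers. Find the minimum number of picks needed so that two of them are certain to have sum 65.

24

Two chosen integers sum to 65 exactly when both halves of some pair {x, 65−x} with 24 ≤ x ≤ 65−x ≤ 41 are chosen — 9 such pairs.
The remaining 14 elements (those with no distinct partner in range) can never complete a 65-sum, so the worst case takes all of them and one from each pair: 14 + 9 = 23.
By the pigeonhole principle, the 24th integer has to be the second member of some pair, so 23 + 1 = 24.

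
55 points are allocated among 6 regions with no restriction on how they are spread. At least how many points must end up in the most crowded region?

The 6 regions are the holes and the 55 points are the pigeons.
If every region held at most 9 points, the total would be at most 6 × 9 = 54, which is less than 55.
So some region holds at least ⌈55/6⌉ = 10 points.

10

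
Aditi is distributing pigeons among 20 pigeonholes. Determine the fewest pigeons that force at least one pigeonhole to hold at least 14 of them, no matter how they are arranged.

With 260 pigeons one could put exactly 13 in each of the 20 pigeonholes, and no pigeonhole would reach 14.
Pigeonhole: one more pigeon must land in a pigeonhole that already has 13, giving it 14.
So 20 × 13 + 1 = 261 pigeons are required.

261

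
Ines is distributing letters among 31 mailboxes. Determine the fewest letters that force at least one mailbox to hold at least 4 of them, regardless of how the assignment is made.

94

With 93 letters one could put exactly 3 in each of the 31 mailboxes, and no mailbox would reach 4.
By pigeonhole, one more letter must land in a mailbox that already has 3, giving it 4.
So 31 × 3 + 1 = 94 letters are required.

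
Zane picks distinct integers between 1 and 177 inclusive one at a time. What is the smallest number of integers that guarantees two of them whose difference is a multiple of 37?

Integers whose pairwise differences are multiples of 37 are exactly those sharing a remainder mod 37. The 37 residue classes mod 37 are the pigeonholes.
With 37 integers one could put 1 in each residue class and have no class reach 2.
The 38th integer pushes some class to 2, so 37·1 + 1 = 38.

38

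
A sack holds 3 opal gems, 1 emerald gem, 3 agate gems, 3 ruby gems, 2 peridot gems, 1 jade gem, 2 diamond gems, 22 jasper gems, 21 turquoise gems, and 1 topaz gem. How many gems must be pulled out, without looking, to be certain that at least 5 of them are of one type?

An adversary could hand out at most 4 gems per type (8 types run out sooner): 3 + 1 + 3 + 3 + 2 + 1 + 2 + 4 + 4 + 1 = 24 gems and still no type has 5.
One more gem lands in a type already at 4, so 25 draws are enough and 24 are not.

25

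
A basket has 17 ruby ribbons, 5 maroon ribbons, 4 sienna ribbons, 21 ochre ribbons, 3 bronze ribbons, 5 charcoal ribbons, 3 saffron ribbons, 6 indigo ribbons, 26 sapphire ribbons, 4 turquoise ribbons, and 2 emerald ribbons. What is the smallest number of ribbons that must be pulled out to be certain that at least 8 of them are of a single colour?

Pigeonhole: the 11 colours are the holes; the ribbons drawn are the pigeons.
To avoid 8 of any one colour, the worst case takes at most 7 of each colour, or every ribbon of a colour that has fewer than 7.
That gives 7 + 5 + 4 + 7 + 3 + 5 + 3 + 6 + 7 + 4 + 2 = 53 ribbons with no colour reaching 8.
The next ribbon forces some colour to 8, so 53 + 1 = 54.

54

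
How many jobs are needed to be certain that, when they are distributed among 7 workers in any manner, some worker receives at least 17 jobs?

With 112 jobs one could put exactly 16 in each of the 7 workers, and no worker would reach 17.
By the pigeonhole principle, one more job must land in a worker that already has 16, giving it 17.
So 7 × 16 + 1 = 113 jobs are required.

113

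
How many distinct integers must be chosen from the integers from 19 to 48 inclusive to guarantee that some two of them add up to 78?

A set avoiding the sum 78 can contain at most one of each pair {x, 78−x}, plus the 12 elements whose complement lies outside the range or equal to its own complement.
The integers 19, …, 39 (21 of them) are such a set: any two sum to at least 19+20 = 39 and at most 38+39 = 77 < 78.
Pigeonhole: any 22nd integer completes one of the 9 pairs, so 22 choices force a sum of 78.

22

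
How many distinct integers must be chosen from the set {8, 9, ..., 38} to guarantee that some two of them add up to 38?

21

Two chosen integers sum to 38 exactly when both halves of some pair {x, 38−x} with 8 ≤ x ≤ 38−x ≤ 30 are chosen — 11 such pairs.
The remaining 9 elements (those with no distinct partner in range) can never complete a 38-sum, so the worst case takes all of them and one from each pair: 9 + 11 = 20.
The 21st integer has to be the second member of some pair, so 20 + 1 = 21.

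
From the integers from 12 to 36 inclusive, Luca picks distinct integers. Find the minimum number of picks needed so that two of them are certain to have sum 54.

17

Two chosen integers sum to 54 exactly when both halves of some pair {x, 54−x} with 18 ≤ x ≤ 54−x ≤ 36 are chosen — 9 such pairs.
The remaining 7 elements (those with no distinct partner in range) can never complete a 54-sum, so the worst case takes all of them and one from each pair: 7 + 9 = 16.
The 17th integer has to be the second member of some pair, so 16 + 1 = 17.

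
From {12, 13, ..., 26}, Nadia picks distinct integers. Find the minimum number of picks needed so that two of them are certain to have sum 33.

Two chosen integers sum to 33 exactly when both halves of some pair {x, 33−x} with 12 ≤ x ≤ 33−x ≤ 21 are chosen — 5 such pairs.
The remaining 5 elements (those with no distinct partner in range) can never complete a 33-sum, so the worst case takes all of them and one from each pair: 5 + 5 = 10.
By the pigeonhole principle, the 11th integer has to be the second member of some pair, so 10 + 1 = 11.

11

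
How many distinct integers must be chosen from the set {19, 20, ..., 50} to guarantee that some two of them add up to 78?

Group the elements by complementary pair {x, 78−x}: {28,50}, {29,49}, {30,48}, …, giving 11 two-element pairs, the single value 39 (it cannot pair with itself since the integers are distinct), and 9 integers whose partner 78−x falls outside [19,50].
Pigeonhole: treating each of those 21 groups as a pigeonhole, one can pick one integer per group — 21 integers — with no two summing to 78.
The 22nd integer lands in an occupied pair, forcing a sum of 78.

22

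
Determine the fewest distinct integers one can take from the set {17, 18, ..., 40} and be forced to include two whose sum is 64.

Group the elements by complementary pair {x, 64−x}: {24,40}, {25,39}, {26,38}, …, giving 8 two-element pairs, the single value 32 (it cannot pair with itself since the integers are distinct), and 7 integers whose partner 64−x falls outside [17,40].
Treating each of those 16 groups as a pigeonhole, one can pick one integer per group — 16 integers — with no two summing to 64.
The 17th integer lands in an occupied pair, forcing a sum of 64.

17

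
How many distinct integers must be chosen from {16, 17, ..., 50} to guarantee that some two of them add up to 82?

A set avoiding the sum 82 can contain at most one of each pair {x, 82−x}, plus the 17 elements whose complement lies outside the range or equal to its own complement.
The integers 16, …, 41 (26 of them) are such a set: any two sum to at least 16+17 = 33 and at most 40+41 = 81 < 82.
Any 27th integer completes one of the 9 pairs, so 27 choices force a sum of 82.

27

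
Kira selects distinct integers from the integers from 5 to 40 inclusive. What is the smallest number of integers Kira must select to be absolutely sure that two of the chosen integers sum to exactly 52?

23

A set avoiding the sum 52 can contain at most one of each pair {x, 52−x}, plus the 8 elements whose complement lies outside the range or equal to its own complement.
The integers 5, …, 26 (22 of them) are such a set: any two sum to at least 5+6 = 11 and at most 25+26 = 51 < 52.
Any 23rd integer completes one of the 14 pairs, so 23 choices force a sum of 52.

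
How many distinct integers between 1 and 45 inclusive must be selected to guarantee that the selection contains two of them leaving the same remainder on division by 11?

12

Pigeonhole: the 11 residue classes mod 11 are the pigeonholes.
With 11 integers one could put 1 in each residue class and have no class reach 2.
The 12th integer pushes some class to 2, so 11·1 + 1 = 12.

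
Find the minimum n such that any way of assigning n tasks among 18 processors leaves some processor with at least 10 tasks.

With 162 tasks one could put exactly 9 in each of the 18 processors, and no processor would reach 10.
Pigeonhole: one more task must land in a processor that already has 9, giving it 10.
So 18 × 9 + 1 = 163 tasks are required.

163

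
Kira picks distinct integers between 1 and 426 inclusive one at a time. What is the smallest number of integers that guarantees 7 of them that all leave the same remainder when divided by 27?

163

The 27 residue classes mod 27 are the pigeonholes.
With 162 integers one could put 6 in each residue class and have no class reach 7.
The 163rd integer pushes some class to 7, so 27·6 + 1 = 163.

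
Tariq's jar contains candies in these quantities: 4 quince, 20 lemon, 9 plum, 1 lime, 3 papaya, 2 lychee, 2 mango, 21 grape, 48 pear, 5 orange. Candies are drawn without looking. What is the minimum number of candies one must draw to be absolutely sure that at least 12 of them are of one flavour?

60

Put each drawn candy into a box by flavour. The largest draw with every box below 12 takes min(count, 11) from each flavour; flavours with fewer than 11 contribute all they have.
Σ min(cᵢ, 11) = 4 + 11 + 9 + 1 + 3 + 2 + 2 + 11 + 11 + 5 = 59.
Draw number 59 + 1 = 60 must push one box to 12.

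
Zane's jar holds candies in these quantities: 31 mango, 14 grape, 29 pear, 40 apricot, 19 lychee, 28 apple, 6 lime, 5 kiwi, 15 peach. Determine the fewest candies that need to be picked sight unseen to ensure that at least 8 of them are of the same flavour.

61

Put each drawn candy into a box by flavour. The largest draw with every box below 8 takes min(count, 7) from each flavour; flavours with fewer than 7 contribute all they have.
Σ min(cᵢ, 7) = 7 + 7 + 7 + 7 + 7 + 7 + 6 + 5 + 7 = 60.
Draw number 60 + 1 = 61 must push one box to 8.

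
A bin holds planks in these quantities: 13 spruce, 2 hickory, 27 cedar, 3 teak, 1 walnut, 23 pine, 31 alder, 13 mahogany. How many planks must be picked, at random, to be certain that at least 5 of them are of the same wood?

The 8 woods are the holes; the planks drawn are the pigeons.
To avoid 5 of any one wood, the worst case takes at most 4 of each wood, or every plank of a wood that has fewer than 4.
That gives 4 + 2 + 4 + 3 + 1 + 4 + 4 + 4 = 26 planks with no wood reaching 5.
The next plank forces some wood to 5, so 26 + 1 = 27.

27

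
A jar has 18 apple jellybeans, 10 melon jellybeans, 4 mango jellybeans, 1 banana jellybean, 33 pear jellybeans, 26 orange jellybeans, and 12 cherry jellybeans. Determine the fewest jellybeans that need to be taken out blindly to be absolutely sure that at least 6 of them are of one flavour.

31

By pigeonhole, the 7 flavours are the holes; the jellybeans drawn are the pigeons.
To avoid 6 of any one flavour, the worst case takes at most 5 of each flavour, or every jellybean of a flavour that has fewer than 5.
That gives 5 + 5 + 4 + 1 + 5 + 5 + 5 = 30 jellybeans with no flavour reaching 6.
The next jellybean forces some flavour to 6, so 30 + 1 = 31.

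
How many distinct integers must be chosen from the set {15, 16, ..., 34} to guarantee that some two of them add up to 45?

A set avoiding the sum 45 can contain at most one of each pair {x, 45−x}, plus the 4 elements whose complement lies outside the range.
The integers 23, …, 34 (12 of them) are such a set: any two sum to at least 23+24 = 47 > 45.
By pigeonhole, any 13th integer completes one of the 8 pairs, so 13 choices force a sum of 45.

13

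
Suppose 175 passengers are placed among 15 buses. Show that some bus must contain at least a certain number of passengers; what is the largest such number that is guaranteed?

12

The 15 buses are the holes and the 175 passengers are the pigeons.
If every bus held at most 11 passengers, the total would be at most 15 × 11 = 165, which is less than 175.
So some bus holds at least ⌈175/15⌉ = 12 passengers.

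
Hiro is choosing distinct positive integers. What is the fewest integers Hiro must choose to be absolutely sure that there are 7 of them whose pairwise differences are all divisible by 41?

Integers whose pairwise differences are multiples of 41 are exactly those sharing a remainder mod 41. By pigeonhole, the 41 residue classes mod 41 are the pigeonholes.
With 246 integers one could put 6 in each residue class and have no class reach 7.
The 247th integer pushes some class to 7, so 41·6 + 1 = 247.

247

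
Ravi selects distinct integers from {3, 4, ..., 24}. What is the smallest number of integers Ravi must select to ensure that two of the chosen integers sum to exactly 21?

A set avoiding the sum 21 can contain at most one of each pair {x, 21−x}, plus the 6 elements whose complement lies outside the range.
The integers 11, …, 24 (14 of them) are such a set: any two sum to at least 11+12 = 23 > 21.
Any 15th integer completes one of the 8 pairs, so 15 choices force a sum of 21.

15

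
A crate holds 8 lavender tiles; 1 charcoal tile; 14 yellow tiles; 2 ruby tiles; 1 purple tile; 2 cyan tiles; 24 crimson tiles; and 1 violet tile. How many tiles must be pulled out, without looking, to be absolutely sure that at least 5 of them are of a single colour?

20

An adversary could hand out at most 4 tiles per colour (5 colours run out sooner): 4 + 1 + 4 + 2 + 1 + 2 + 4 + 1 = 19 tiles and still no colour has 5.
Pigeonhole: one more tile lands in a colour already at 4, so 20 draws are enough and 19 are not.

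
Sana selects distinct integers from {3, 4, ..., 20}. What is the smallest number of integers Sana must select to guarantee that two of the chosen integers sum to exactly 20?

Two chosen integers sum to 20 exactly when both halves of some pair {x, 20−x} with 3 ≤ x ≤ 20−x ≤ 17 are chosen — 7 such pairs.
The remaining 4 elements (those with no distinct partner in range) can never complete a 20-sum, so the worst case takes all of them and one from each pair: 4 + 7 = 11.
By the pigeonhole principle, the 12th integer has to be the second member of some pair, so 11 + 1 = 12.

12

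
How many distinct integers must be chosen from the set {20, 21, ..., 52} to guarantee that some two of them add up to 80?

22

A set avoiding the sum 80 can contain at most one of each pair {x, 80−x}, plus the 9 elements whose complement lies outside the range or equal to its own complement.
The integers 20, …, 40 (21 of them) are such a set: any two sum to at least 20+21 = 41 and at most 39+40 = 79 < 80.
Pigeonhole: any 22nd integer completes one of the 12 pairs, so 22 choices force a sum of 80.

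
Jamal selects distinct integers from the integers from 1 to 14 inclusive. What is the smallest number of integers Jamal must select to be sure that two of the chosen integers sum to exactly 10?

11

A set avoiding the sum 10 can contain at most one of each pair {x, 10−x}, plus the 6 elements whose complement lies outside the range or equal to its own complement.
The integers 5, …, 14 (10 of them) are such a set: any two sum to at least 5+6 = 11 > 10.
By pigeonhole, any 11th integer completes one of the 4 pairs, so 11 choices force a sum of 10.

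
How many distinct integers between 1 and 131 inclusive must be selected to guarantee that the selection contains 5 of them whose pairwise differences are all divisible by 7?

29

Integers whose pairwise differences are multiples of 7 are exactly those sharing a remainder mod 7. By the pigeonhole principle, the 7 residue classes mod 7 are the pigeonholes.
With 28 integers one could put 4 in each residue class and have no class reach 5.
The 29th integer pushes some class to 5, so 7·4 + 1 = 29.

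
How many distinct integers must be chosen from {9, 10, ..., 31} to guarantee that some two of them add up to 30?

Group the elements by complementary pair {x, 30−x}: {9,21}, {10,20}, {11,19}, …, giving 6 two-element pairs, the single value 15 (it cannot pair with itself since the integers are distinct), and 10 integers whose partner 30−x falls outside [9,31].
Treating each of those 17 groups as a pigeonhole, one can pick one integer per group — 17 integers — with no two summing to 30.
The 18th integer lands in an occupied pair, forcing a sum of 30.

18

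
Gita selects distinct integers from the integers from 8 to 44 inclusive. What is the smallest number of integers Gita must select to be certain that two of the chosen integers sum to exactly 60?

Two chosen integers sum to 60 exactly when both halves of some pair {x, 60−x} with 16 ≤ x ≤ 60−x ≤ 44 are chosen — 14 such pairs.
The remaining 9 elements (those with no distinct partner in range) can never complete a 60-sum, so the worst case takes all of them and one from each pair: 9 + 14 = 23.
Pigeonhole: the 24th integer has to be the second member of some pair, so 23 + 1 = 24.

24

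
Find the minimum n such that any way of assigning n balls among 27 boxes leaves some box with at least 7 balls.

With 162 balls one could put exactly 6 in each of the 27 boxes, and no box would reach 7.
By pigeonhole, one more ball must land in a box that already has 6, giving it 7.
So 27 × 6 + 1 = 163 balls are required.

163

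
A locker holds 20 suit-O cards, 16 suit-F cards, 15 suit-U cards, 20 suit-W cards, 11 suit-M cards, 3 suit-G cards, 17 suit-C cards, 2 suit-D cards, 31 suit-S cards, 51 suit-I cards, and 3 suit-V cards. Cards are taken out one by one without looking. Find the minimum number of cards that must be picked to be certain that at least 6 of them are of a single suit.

An adversary could hand out at most 5 cards per suit (suit-G, suit-D, suit-V run out sooner): 5 + 5 + 5 + 5 + 5 + 3 + 5 + 2 + 5 + 5 + 3 = 48 cards and still no suit has 6.
Pigeonhole: one more card lands in a suit already at 5, so 49 draws are enough and 48 are not.

49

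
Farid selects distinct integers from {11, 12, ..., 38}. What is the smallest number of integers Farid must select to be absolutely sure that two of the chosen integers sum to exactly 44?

18

A set avoiding the sum 44 can contain at most one of each pair {x, 44−x}, plus the 6 elements whose complement lies outside the range or equal to its own complement.
The integers 22, …, 38 (17 of them) are such a set: any two sum to at least 22+23 = 45 > 44.
Any 18th integer completes one of the 11 pairs, so 18 choices force a sum of 44.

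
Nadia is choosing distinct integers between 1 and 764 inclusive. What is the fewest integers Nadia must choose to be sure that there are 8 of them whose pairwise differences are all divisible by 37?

260

Integers whose pairwise differences are multiples of 37 are exactly those sharing a remainder mod 37. By the pigeonhole principle, the 37 residue classes mod 37 are the pigeonholes.
With 259 integers one could put 7 in each residue class and have no class reach 8.
The 260th integer pushes some class to 8, so 37·7 + 1 = 260.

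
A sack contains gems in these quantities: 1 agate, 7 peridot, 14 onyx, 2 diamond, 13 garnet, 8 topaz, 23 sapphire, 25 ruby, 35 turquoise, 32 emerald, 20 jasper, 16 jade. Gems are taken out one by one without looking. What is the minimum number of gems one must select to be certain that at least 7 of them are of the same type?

The 12 types are the holes; the gems drawn are the pigeons.
To avoid 7 of any one type, the worst case takes at most 6 of each type, or every gem of a type that has fewer than 6.
That gives 1 + 6 + 6 + 2 + 6 + 6 + 6 + 6 + 6 + 6 + 6 + 6 = 63 gems with no type reaching 7.
The next gem forces some type to 7, so 63 + 1 = 64.

64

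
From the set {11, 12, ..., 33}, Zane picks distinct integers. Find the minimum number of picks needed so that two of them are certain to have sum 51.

Group the elements by complementary pair {x, 51−x}: {18,33}, {19,32}, {20,31}, …, giving 8 two-element pairs and 7 integers whose partner 51−x falls outside [11,33].
By the pigeonhole principle, treating each of those 15 groups as a pigeonhole, one can pick one integer per group — 15 integers — with no two summing to 51.
The 16th integer lands in an occupied pair, forcing a sum of 51.

16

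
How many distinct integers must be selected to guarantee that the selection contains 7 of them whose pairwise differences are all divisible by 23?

Integers whose pairwise differences are multiples of 23 are exactly those sharing a remainder mod 23. Pigeonhole: the 23 residue classes mod 23 are the pigeonholes.
With 138 integers one could put 6 in each residue class and have no class reach 7.
The 139th integer pushes some class to 7, so 23·6 + 1 = 139.

139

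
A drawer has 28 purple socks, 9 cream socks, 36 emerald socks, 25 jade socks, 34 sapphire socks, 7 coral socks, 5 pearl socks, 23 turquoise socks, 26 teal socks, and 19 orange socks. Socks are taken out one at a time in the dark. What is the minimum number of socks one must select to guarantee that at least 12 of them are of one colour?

99

An adversary could hand out at most 11 socks per colour (cream, coral, pearl run out sooner): 11 + 9 + 11 + 11 + 11 + 7 + 5 + 11 + 11 + 11 = 98 socks and still no colour has 12.
By pigeonhole, one more sock lands in a colour already at 11, so 99 draws are enough and 98 are not.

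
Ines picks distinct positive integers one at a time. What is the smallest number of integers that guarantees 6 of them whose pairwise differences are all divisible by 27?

Integers whose pairwise differences are multiples of 27 are exactly those sharing a remainder mod 27. Pigeonhole: the 27 residue classes mod 27 are the pigeonholes.
With 135 integers one could put 5 in each residue class and have no class reach 6.
The 136th integer pushes some class to 6, so 27·5 + 1 = 136.

136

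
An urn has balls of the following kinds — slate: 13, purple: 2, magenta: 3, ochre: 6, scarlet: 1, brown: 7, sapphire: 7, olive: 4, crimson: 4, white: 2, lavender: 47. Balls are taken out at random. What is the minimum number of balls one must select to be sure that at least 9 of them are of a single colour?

53

The 11 colours are the holes; the balls drawn are the pigeons.
To avoid 9 of any one colour, the worst case takes at most 8 of each colour, or every ball of a colour that has fewer than 8.
That gives 8 + 2 + 3 + 6 + 1 + 7 + 7 + 4 + 4 + 2 + 8 = 52 balls with no colour reaching 9.
The next ball forces some colour to 9, so 52 + 1 = 53.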